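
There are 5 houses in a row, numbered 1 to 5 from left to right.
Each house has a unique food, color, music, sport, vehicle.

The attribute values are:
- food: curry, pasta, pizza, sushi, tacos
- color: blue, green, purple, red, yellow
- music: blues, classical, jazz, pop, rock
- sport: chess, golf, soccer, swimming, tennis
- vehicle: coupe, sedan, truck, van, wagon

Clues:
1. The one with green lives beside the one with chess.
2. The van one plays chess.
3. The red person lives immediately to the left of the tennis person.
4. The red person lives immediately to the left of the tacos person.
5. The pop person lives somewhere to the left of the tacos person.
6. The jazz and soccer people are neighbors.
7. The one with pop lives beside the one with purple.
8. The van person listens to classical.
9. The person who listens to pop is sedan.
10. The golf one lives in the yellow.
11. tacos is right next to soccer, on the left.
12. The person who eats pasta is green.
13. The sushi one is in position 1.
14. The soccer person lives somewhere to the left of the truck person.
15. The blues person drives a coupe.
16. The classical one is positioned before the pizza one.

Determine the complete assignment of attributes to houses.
Solution:

House | Food | Color | Music | Sport | Vehicle
----------------------------------------------
  1   | sushi | red | pop | swimming | sedan
  2   | tacos | purple | jazz | tennis | wagon
  3   | pasta | green | blues | soccer | coupe
  4   | curry | blue | classical | chess | van
  5   | pizza | yellow | rock | golf | truck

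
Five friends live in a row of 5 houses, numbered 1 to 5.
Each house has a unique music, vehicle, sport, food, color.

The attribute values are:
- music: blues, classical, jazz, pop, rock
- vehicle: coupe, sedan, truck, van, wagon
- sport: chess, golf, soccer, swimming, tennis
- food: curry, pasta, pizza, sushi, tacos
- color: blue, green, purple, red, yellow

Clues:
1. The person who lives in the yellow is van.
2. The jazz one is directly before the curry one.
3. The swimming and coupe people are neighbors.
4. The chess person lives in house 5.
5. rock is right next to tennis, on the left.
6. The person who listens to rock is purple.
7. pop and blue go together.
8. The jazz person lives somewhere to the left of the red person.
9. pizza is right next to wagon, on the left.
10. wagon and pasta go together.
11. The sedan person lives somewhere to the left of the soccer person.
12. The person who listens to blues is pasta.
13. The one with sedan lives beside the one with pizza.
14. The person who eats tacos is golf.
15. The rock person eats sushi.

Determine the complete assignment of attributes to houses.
Solution:

House | Music | Vehicle | Sport | Food | Color
----------------------------------------------
  1   | rock | sedan | swimming | sushi | purple
  2   | pop | coupe | tennis | pizza | blue
  3   | blues | wagon | soccer | pasta | green
  4   | jazz | van | golf | tacos | yellow
  5   | classical | truck | chess | curry | red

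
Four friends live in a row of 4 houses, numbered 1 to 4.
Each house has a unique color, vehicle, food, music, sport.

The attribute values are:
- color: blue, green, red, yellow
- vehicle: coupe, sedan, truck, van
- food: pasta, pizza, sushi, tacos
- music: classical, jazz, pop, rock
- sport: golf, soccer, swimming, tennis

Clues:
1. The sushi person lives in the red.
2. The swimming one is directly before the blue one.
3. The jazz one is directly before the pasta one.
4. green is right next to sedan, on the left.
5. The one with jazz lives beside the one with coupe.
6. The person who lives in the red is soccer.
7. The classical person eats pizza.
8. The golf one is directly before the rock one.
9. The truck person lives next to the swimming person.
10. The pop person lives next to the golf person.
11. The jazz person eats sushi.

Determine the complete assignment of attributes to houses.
Solution:

House | Color | Vehicle | Food | Music | Sport
----------------------------------------------
  1   | red | truck | sushi | jazz | soccer
  2   | green | coupe | pasta | pop | swimming
  3   | blue | sedan | pizza | classical | golf
  4   | yellow | van | tacos | rock | tennis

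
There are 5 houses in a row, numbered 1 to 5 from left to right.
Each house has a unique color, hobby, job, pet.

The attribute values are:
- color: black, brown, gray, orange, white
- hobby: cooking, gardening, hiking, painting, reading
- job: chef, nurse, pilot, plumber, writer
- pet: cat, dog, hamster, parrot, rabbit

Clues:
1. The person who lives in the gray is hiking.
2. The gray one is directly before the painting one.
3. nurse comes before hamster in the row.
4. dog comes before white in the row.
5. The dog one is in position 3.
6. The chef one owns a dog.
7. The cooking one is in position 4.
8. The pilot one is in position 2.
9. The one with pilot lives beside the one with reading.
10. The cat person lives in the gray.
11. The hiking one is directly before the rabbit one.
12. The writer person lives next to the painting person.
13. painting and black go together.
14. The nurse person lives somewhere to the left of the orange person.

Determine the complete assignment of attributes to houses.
Solution:

House | Color | Hobby | Job | Pet
---------------------------------
  1   | gray | hiking | writer | cat
  2   | black | painting | pilot | rabbit
  3   | brown | reading | chef | dog
  4   | white | cooking | nurse | parrot
  5   | orange | gardening | plumber | hamster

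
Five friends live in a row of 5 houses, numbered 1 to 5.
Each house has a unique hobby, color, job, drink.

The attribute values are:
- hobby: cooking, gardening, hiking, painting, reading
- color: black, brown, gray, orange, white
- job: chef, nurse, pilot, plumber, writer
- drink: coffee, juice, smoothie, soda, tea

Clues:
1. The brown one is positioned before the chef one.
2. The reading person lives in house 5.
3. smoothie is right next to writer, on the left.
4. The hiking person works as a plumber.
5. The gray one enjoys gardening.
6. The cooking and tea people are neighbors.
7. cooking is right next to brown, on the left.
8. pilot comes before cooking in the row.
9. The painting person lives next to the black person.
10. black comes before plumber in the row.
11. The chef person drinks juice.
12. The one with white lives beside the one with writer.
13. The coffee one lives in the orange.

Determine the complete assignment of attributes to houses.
Solution:

House | Hobby | Color | Job | Drink
-----------------------------------
  1   | painting | white | pilot | smoothie
  2   | cooking | black | writer | soda
  3   | hiking | brown | plumber | tea
  4   | gardening | gray | chef | juice
  5   | reading | orange | nurse | coffee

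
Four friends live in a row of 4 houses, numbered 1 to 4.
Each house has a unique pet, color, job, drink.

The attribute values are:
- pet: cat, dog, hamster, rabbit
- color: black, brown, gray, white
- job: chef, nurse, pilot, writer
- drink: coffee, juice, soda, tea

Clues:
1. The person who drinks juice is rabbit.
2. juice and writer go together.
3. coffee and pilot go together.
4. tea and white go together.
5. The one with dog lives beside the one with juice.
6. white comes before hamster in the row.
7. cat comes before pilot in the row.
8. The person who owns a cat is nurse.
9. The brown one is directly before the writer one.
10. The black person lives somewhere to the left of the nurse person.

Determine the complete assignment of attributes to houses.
Solution:

House | Pet | Color | Job | Drink
---------------------------------
  1   | dog | brown | chef | soda
  2   | rabbit | black | writer | juice
  3   | cat | white | nurse | tea
  4   | hamster | gray | pilot | coffee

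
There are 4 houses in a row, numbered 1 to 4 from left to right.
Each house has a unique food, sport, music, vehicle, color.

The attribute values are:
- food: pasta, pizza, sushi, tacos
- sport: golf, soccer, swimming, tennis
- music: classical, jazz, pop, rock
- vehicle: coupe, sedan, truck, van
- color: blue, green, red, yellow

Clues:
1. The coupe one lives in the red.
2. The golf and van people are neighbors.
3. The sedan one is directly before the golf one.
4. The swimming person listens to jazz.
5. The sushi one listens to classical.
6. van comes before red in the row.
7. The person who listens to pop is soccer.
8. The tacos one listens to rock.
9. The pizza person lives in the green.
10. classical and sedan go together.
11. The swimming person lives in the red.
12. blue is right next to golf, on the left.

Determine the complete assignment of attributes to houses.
Solution:

House | Food | Sport | Music | Vehicle | Color
----------------------------------------------
  1   | sushi | tennis | classical | sedan | blue
  2   | tacos | golf | rock | truck | yellow
  3   | pizza | soccer | pop | van | green
  4   | pasta | swimming | jazz | coupe | red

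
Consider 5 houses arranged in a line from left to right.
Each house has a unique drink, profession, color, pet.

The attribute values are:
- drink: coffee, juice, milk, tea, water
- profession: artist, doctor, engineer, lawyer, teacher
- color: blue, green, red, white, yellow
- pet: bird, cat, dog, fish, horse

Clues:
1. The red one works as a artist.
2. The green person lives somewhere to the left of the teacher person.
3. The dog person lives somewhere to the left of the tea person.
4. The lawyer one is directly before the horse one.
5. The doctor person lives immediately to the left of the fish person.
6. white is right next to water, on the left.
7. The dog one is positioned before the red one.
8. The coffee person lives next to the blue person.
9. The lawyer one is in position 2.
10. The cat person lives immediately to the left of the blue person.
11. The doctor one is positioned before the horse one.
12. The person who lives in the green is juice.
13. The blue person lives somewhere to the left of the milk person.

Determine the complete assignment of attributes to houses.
Solution:

House | Drink | Profession | Color | Pet
----------------------------------------
  1   | coffee | doctor | white | cat
  2   | water | lawyer | blue | fish
  3   | juice | engineer | green | horse
  4   | milk | teacher | yellow | dog
  5   | tea | artist | red | bird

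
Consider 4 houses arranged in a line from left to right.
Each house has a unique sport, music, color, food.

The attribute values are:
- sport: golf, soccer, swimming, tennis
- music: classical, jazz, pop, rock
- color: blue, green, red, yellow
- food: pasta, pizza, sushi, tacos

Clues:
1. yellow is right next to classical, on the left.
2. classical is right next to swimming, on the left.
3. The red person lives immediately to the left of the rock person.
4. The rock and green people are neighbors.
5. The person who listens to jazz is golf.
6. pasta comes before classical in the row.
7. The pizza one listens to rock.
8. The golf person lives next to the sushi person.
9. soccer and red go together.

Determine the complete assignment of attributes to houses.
Solution:

House | Sport | Music | Color | Food
------------------------------------
  1   | golf | jazz | yellow | pasta
  2   | soccer | classical | red | sushi
  3   | swimming | rock | blue | pizza
  4   | tennis | pop | green | tacos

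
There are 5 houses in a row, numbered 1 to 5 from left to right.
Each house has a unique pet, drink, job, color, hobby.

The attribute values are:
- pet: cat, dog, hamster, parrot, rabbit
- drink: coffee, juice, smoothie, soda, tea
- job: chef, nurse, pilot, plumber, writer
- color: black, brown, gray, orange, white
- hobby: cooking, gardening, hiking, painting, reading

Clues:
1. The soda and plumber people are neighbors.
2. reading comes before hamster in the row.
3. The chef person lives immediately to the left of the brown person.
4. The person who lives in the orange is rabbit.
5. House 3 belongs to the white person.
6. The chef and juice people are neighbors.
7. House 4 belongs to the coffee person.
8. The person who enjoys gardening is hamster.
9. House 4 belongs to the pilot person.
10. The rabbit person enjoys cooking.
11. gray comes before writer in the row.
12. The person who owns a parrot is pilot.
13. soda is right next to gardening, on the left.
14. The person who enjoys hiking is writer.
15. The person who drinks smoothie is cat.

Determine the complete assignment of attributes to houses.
Solution:

House | Pet | Drink | Job | Color | Hobby
-----------------------------------------
  1   | dog | soda | chef | gray | reading
  2   | hamster | juice | plumber | brown | gardening
  3   | cat | smoothie | writer | white | hiking
  4   | parrot | coffee | pilot | black | painting
  5   | rabbit | tea | nurse | orange | cooking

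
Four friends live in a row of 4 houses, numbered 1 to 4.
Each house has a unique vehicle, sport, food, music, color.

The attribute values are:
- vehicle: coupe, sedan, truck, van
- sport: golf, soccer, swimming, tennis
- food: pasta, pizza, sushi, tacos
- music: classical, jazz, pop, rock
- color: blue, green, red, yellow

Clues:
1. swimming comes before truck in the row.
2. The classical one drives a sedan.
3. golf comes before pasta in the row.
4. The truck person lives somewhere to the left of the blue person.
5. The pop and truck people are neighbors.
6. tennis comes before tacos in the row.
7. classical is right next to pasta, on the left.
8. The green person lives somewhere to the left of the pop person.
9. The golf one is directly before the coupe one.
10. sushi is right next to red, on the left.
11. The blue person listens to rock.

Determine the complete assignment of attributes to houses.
Solution:

House | Vehicle | Sport | Food | Music | Color
----------------------------------------------
  1   | sedan | golf | sushi | classical | green
  2   | coupe | swimming | pasta | pop | red
  3   | truck | tennis | pizza | jazz | yellow
  4   | van | soccer | tacos | rock | blue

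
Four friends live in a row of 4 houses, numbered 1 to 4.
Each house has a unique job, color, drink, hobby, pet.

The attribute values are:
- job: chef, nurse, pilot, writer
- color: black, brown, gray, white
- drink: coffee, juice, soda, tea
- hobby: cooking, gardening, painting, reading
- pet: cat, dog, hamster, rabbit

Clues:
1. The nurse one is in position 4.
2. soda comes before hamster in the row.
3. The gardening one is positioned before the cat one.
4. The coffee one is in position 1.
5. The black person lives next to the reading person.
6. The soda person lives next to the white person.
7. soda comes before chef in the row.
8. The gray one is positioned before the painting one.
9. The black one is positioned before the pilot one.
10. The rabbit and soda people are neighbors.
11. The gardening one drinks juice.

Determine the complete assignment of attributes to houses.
Solution:

House | Job | Color | Drink | Hobby | Pet
-----------------------------------------
  1   | writer | black | coffee | cooking | rabbit
  2   | pilot | gray | soda | reading | dog
  3   | chef | white | juice | gardening | hamster
  4   | nurse | brown | tea | painting | cat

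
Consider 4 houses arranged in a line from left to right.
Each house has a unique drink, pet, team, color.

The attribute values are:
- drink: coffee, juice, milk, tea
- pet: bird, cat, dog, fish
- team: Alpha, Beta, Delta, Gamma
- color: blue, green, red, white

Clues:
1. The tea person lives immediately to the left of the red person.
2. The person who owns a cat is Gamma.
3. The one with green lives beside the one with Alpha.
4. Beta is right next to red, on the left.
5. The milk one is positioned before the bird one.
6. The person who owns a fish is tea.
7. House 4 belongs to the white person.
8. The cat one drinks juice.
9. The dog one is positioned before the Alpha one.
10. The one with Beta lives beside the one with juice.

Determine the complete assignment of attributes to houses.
Solution:

House | Drink | Pet | Team | Color
----------------------------------
  1   | tea | fish | Beta | blue
  2   | juice | cat | Gamma | red
  3   | milk | dog | Delta | green
  4   | coffee | bird | Alpha | white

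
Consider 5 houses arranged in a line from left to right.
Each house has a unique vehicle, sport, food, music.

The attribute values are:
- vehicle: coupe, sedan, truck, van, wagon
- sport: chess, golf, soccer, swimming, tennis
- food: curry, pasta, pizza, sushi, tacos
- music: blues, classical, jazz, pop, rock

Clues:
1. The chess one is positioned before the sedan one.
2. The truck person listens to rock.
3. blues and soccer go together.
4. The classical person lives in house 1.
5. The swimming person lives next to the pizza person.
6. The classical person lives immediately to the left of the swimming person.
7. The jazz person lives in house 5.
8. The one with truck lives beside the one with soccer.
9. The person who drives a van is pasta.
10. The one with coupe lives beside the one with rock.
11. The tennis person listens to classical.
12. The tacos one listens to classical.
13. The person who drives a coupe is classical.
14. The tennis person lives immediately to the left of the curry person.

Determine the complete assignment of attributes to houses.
Solution:

House | Vehicle | Sport | Food | Music
--------------------------------------
  1   | coupe | tennis | tacos | classical
  2   | truck | swimming | curry | rock
  3   | wagon | soccer | pizza | blues
  4   | van | chess | pasta | pop
  5   | sedan | golf | sushi | jazz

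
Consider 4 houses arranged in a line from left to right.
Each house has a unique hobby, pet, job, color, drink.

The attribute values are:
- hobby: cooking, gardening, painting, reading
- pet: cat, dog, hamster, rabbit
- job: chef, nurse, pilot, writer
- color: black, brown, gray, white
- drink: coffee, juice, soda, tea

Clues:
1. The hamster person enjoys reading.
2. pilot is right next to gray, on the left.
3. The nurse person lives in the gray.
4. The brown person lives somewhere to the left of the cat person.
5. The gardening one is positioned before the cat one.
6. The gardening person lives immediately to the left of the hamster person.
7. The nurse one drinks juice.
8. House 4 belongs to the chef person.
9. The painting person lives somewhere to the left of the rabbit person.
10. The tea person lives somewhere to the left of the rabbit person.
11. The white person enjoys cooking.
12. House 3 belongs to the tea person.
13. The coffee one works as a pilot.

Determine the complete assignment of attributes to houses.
Solution:

House | Hobby | Pet | Job | Color | Drink
-----------------------------------------
  1   | gardening | dog | pilot | brown | coffee
  2   | reading | hamster | nurse | gray | juice
  3   | painting | cat | writer | black | tea
  4   | cooking | rabbit | chef | white | soda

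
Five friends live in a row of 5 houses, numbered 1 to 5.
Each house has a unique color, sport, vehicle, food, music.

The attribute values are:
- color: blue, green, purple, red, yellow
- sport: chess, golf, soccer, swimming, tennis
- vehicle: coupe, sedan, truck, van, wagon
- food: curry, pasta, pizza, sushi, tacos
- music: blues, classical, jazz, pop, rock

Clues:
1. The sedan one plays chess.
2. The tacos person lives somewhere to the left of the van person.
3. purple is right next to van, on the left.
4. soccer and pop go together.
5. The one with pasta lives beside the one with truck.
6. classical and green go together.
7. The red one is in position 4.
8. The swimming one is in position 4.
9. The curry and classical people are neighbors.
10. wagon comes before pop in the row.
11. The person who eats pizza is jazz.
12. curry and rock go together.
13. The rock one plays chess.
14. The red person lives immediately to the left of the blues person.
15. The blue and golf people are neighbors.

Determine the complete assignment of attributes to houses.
Solution:

House | Color | Sport | Vehicle | Food | Music
----------------------------------------------
  1   | blue | chess | sedan | curry | rock
  2   | green | golf | wagon | pasta | classical
  3   | purple | soccer | truck | tacos | pop
  4   | red | swimming | van | pizza | jazz
  5   | yellow | tennis | coupe | sushi | blues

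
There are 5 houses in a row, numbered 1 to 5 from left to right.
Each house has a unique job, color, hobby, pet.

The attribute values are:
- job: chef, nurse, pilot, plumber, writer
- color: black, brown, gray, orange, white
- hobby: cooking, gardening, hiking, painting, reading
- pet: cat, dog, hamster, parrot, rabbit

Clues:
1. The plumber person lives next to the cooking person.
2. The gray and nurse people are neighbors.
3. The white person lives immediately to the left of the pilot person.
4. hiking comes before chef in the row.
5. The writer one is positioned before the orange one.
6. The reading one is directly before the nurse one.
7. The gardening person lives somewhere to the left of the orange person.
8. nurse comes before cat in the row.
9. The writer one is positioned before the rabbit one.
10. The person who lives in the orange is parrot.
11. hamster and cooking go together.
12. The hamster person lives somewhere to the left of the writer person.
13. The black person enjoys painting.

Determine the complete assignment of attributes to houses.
Solution:

House | Job | Color | Hobby | Pet
---------------------------------
  1   | plumber | gray | reading | dog
  2   | nurse | brown | cooking | hamster
  3   | writer | white | gardening | cat
  4   | pilot | orange | hiking | parrot
  5   | chef | black | painting | rabbit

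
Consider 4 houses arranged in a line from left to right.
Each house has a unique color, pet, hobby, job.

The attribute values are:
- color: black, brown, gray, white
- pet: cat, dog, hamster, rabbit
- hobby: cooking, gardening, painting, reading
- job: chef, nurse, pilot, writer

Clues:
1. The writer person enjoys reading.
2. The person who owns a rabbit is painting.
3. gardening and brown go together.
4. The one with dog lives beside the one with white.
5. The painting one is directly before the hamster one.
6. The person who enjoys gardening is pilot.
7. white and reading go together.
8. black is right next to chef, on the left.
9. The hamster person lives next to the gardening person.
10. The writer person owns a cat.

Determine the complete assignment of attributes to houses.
Solution:

House | Color | Pet | Hobby | Job
---------------------------------
  1   | black | rabbit | painting | nurse
  2   | gray | hamster | cooking | chef
  3   | brown | dog | gardening | pilot
  4   | white | cat | reading | writer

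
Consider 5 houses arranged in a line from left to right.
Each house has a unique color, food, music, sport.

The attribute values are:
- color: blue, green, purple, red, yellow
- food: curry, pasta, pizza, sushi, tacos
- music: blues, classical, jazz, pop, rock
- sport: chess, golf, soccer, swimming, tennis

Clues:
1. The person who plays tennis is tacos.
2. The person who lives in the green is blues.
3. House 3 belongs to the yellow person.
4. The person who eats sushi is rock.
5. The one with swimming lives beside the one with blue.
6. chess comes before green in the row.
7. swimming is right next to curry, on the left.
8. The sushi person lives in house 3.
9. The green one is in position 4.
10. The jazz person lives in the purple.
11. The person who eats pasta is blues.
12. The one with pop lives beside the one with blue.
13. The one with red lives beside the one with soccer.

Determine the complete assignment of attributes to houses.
Solution:

House | Color | Food | Music | Sport
------------------------------------
  1   | red | pizza | pop | swimming
  2   | blue | curry | classical | soccer
  3   | yellow | sushi | rock | chess
  4   | green | pasta | blues | golf
  5   | purple | tacos | jazz | tennis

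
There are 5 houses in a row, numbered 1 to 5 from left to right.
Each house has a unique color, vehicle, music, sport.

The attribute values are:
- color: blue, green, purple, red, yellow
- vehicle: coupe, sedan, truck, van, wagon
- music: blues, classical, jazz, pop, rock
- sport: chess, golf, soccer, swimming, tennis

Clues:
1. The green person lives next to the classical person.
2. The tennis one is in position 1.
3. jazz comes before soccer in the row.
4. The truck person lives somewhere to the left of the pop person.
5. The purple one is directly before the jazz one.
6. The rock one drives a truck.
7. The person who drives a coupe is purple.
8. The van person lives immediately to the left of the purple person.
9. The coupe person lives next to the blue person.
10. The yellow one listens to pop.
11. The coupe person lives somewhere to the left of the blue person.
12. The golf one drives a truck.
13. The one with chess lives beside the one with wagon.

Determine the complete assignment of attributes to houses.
Solution:

House | Color | Vehicle | Music | Sport
---------------------------------------
  1   | green | van | blues | tennis
  2   | purple | coupe | classical | chess
  3   | blue | wagon | jazz | swimming
  4   | red | truck | rock | golf
  5   | yellow | sedan | pop | soccer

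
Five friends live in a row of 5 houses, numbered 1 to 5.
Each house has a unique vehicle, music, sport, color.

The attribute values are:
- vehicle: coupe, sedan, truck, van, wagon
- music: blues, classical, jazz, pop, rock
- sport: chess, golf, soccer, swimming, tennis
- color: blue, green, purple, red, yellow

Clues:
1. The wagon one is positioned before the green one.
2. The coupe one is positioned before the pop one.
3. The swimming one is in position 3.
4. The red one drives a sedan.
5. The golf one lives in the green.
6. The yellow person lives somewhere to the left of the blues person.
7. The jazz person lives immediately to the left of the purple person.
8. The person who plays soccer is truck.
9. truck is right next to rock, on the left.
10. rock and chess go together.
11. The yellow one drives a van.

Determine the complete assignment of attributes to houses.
Solution:

House | Vehicle | Music | Sport | Color
---------------------------------------
  1   | truck | jazz | soccer | blue
  2   | wagon | rock | chess | purple
  3   | van | classical | swimming | yellow
  4   | coupe | blues | golf | green
  5   | sedan | pop | tennis | red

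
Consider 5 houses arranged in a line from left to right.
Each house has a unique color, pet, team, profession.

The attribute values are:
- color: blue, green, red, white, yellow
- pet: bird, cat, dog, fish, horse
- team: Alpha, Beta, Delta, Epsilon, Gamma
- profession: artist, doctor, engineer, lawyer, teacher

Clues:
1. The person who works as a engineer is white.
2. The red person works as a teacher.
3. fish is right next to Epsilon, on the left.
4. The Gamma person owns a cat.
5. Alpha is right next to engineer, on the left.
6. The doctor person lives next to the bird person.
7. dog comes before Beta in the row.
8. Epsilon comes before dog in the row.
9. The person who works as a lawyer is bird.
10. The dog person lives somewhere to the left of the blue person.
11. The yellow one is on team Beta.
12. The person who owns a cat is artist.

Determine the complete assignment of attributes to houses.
Solution:

House | Color | Pet | Team | Profession
---------------------------------------
  1   | red | fish | Alpha | teacher
  2   | white | horse | Epsilon | engineer
  3   | green | dog | Delta | doctor
  4   | yellow | bird | Beta | lawyer
  5   | blue | cat | Gamma | artist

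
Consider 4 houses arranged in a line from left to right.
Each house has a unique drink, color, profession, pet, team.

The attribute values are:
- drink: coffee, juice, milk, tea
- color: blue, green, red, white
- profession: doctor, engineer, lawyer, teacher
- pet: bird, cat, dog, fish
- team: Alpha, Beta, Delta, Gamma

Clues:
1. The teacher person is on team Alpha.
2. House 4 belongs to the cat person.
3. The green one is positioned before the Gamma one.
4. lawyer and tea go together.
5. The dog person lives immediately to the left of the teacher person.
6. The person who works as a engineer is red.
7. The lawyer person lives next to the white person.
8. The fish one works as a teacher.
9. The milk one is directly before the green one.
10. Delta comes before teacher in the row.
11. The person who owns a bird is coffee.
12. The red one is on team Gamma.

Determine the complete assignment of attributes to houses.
Solution:

House | Drink | Color | Profession | Pet | Team
-----------------------------------------------
  1   | tea | blue | lawyer | dog | Delta
  2   | milk | white | teacher | fish | Alpha
  3   | coffee | green | doctor | bird | Beta
  4   | juice | red | engineer | cat | Gamma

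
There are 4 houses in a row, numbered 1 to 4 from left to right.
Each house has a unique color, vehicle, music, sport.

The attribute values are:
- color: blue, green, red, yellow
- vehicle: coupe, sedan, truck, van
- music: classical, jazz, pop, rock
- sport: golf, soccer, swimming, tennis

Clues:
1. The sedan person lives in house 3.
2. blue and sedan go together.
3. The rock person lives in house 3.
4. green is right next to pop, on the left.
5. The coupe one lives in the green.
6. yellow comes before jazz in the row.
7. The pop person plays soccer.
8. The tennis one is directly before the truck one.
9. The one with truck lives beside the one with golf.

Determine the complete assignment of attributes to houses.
Solution:

House | Color | Vehicle | Music | Sport
---------------------------------------
  1   | green | coupe | classical | tennis
  2   | yellow | truck | pop | soccer
  3   | blue | sedan | rock | golf
  4   | red | van | jazz | swimming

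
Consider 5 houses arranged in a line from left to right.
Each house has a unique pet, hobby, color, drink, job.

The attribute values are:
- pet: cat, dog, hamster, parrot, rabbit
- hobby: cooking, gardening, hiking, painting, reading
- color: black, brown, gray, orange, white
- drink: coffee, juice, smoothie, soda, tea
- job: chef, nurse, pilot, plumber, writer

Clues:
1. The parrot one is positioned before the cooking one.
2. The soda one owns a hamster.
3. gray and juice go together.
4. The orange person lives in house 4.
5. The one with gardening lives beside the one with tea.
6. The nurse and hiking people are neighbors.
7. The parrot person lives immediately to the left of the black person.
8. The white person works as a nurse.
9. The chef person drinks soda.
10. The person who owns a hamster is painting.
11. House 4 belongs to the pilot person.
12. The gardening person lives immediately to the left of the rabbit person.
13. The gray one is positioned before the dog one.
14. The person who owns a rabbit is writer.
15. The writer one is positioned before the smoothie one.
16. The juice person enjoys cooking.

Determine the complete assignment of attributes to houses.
Solution:

House | Pet | Hobby | Color | Drink | Job
-----------------------------------------
  1   | parrot | gardening | white | coffee | nurse
  2   | rabbit | hiking | black | tea | writer
  3   | cat | cooking | gray | juice | plumber
  4   | dog | reading | orange | smoothie | pilot
  5   | hamster | painting | brown | soda | chef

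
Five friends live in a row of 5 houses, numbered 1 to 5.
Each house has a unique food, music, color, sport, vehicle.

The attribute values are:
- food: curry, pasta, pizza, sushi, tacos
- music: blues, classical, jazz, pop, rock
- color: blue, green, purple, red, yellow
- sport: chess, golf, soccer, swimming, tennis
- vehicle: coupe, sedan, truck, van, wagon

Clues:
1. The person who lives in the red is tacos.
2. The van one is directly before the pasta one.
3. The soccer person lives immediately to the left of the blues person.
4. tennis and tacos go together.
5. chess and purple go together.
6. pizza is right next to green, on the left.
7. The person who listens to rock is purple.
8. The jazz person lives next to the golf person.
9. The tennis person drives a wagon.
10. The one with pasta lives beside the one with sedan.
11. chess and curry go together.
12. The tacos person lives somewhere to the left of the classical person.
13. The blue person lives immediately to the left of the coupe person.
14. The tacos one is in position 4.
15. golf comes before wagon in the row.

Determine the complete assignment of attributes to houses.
Solution:

House | Food | Music | Color | Sport | Vehicle
----------------------------------------------
  1   | pizza | jazz | blue | soccer | van
  2   | pasta | blues | green | golf | coupe
  3   | curry | rock | purple | chess | sedan
  4   | tacos | pop | red | tennis | wagon
  5   | sushi | classical | yellow | swimming | truck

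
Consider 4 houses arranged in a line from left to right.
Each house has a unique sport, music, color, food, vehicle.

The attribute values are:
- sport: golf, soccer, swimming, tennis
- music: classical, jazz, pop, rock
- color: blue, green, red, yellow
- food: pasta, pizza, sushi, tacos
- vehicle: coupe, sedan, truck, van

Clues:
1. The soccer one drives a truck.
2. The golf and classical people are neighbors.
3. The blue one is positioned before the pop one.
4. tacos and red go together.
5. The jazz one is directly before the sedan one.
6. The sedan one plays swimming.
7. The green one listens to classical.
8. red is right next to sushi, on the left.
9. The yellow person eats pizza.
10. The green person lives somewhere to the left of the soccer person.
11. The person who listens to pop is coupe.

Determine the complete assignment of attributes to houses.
Solution:

House | Sport | Music | Color | Food | Vehicle
----------------------------------------------
  1   | golf | jazz | red | tacos | van
  2   | swimming | classical | green | sushi | sedan
  3   | soccer | rock | blue | pasta | truck
  4   | tennis | pop | yellow | pizza | coupe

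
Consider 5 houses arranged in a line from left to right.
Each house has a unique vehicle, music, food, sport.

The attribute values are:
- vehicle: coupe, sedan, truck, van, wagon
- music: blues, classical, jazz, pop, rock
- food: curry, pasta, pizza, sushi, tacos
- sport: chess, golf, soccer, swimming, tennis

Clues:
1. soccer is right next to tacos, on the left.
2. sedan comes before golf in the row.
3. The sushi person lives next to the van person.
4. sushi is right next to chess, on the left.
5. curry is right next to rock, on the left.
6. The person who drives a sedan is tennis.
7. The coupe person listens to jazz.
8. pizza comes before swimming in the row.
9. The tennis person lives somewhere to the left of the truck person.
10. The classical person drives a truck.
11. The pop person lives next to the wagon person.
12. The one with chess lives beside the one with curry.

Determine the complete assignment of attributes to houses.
Solution:

House | Vehicle | Music | Food | Sport
--------------------------------------
  1   | coupe | jazz | sushi | soccer
  2   | van | blues | tacos | chess
  3   | sedan | pop | curry | tennis
  4   | wagon | rock | pizza | golf
  5   | truck | classical | pasta | swimming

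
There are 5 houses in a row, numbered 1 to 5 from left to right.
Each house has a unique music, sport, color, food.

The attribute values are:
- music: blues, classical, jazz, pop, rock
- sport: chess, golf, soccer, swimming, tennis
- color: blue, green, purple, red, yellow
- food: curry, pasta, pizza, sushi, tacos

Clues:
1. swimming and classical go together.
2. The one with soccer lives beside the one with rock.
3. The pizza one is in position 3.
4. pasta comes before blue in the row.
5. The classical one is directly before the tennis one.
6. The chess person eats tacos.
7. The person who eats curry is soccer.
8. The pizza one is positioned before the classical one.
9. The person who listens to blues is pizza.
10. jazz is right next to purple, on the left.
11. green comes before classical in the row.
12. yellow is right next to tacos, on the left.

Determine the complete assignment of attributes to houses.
Solution:

House | Music | Sport | Color | Food
------------------------------------
  1   | jazz | soccer | yellow | curry
  2   | rock | chess | purple | tacos
  3   | blues | golf | green | pizza
  4   | classical | swimming | red | pasta
  5   | pop | tennis | blue | sushi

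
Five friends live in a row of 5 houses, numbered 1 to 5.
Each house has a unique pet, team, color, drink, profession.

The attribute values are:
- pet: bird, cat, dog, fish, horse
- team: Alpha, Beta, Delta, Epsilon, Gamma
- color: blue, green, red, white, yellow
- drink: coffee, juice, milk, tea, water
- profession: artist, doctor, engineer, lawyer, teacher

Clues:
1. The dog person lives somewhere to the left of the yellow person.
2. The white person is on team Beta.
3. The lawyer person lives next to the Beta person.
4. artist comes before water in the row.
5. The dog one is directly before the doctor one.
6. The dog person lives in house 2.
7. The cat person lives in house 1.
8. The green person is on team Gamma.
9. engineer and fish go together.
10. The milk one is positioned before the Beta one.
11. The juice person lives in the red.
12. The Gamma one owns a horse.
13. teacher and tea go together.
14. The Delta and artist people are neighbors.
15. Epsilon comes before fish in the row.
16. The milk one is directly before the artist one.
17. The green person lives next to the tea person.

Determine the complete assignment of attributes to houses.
Solution:

House | Pet | Team | Color | Drink | Profession
-----------------------------------------------
  1   | cat | Delta | blue | milk | lawyer
  2   | dog | Beta | white | coffee | artist
  3   | horse | Gamma | green | water | doctor
  4   | bird | Epsilon | yellow | tea | teacher
  5   | fish | Alpha | red | juice | engineer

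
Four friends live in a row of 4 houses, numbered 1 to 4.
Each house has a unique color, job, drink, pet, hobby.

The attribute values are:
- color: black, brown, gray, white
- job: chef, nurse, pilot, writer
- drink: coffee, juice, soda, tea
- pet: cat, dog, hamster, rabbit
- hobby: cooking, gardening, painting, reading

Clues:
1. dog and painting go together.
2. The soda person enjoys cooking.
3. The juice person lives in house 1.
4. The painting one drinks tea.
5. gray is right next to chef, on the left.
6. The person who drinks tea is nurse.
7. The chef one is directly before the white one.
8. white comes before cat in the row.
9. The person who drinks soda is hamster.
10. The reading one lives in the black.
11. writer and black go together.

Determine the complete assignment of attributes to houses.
Solution:

House | Color | Job | Drink | Pet | Hobby
-----------------------------------------
  1   | gray | pilot | juice | rabbit | gardening
  2   | brown | chef | soda | hamster | cooking
  3   | white | nurse | tea | dog | painting
  4   | black | writer | coffee | cat | reading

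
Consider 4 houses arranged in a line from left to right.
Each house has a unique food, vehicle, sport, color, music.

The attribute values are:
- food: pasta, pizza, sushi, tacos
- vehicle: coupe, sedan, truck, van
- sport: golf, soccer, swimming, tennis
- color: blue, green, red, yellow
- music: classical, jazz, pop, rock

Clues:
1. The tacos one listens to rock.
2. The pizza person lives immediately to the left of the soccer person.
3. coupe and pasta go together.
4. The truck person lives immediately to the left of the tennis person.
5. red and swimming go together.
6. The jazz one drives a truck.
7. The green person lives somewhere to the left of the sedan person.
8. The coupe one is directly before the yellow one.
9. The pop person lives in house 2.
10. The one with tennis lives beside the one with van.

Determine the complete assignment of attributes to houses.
Solution:

House | Food | Vehicle | Sport | Color | Music
----------------------------------------------
  1   | sushi | truck | swimming | red | jazz
  2   | pasta | coupe | tennis | green | pop
  3   | pizza | van | golf | yellow | classical
  4   | tacos | sedan | soccer | blue | rock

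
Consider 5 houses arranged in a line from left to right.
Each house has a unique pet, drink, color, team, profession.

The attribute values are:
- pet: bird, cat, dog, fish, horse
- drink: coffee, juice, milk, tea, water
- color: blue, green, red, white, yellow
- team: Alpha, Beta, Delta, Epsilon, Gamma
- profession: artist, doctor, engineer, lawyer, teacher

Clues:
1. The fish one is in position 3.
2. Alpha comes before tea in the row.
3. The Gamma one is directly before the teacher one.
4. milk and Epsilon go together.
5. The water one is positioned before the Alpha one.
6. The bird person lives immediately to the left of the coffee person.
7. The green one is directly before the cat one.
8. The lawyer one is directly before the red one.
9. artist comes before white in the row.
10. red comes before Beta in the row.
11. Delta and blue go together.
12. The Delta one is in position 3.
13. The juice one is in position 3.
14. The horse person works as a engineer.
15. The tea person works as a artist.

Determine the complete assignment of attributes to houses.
Solution:

House | Pet | Drink | Color | Team | Profession
-----------------------------------------------
  1   | bird | water | green | Gamma | lawyer
  2   | cat | coffee | red | Alpha | teacher
  3   | fish | juice | blue | Delta | doctor
  4   | dog | tea | yellow | Beta | artist
  5   | horse | milk | white | Epsilon | engineer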